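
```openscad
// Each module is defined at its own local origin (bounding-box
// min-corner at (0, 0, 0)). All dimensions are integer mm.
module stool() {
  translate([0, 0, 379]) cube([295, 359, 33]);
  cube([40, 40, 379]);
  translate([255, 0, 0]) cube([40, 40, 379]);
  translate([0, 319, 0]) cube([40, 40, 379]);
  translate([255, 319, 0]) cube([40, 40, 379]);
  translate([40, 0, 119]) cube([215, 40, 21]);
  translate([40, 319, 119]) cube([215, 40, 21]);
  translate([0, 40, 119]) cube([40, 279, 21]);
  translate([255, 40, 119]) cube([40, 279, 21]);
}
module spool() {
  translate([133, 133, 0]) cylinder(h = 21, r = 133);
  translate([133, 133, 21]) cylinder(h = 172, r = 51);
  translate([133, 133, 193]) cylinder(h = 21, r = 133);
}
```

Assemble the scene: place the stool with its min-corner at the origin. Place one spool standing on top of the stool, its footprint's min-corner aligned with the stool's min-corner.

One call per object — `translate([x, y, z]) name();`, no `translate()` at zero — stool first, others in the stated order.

stool();
translate([0, 0, 412]) spool();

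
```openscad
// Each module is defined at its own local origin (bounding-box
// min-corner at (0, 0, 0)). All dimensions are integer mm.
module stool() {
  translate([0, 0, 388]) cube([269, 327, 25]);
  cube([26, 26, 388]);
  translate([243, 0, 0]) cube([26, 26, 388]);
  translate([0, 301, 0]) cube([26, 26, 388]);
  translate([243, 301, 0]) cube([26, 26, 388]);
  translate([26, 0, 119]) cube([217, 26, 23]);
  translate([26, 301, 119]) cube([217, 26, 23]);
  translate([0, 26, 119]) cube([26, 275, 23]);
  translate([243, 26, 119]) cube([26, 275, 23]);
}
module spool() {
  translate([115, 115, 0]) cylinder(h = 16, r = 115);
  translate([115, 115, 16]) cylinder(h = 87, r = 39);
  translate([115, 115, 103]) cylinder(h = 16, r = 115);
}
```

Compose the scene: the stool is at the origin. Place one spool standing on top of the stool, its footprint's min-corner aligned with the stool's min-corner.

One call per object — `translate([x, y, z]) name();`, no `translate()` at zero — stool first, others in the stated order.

stool();
translate([0, 0, 413]) spool();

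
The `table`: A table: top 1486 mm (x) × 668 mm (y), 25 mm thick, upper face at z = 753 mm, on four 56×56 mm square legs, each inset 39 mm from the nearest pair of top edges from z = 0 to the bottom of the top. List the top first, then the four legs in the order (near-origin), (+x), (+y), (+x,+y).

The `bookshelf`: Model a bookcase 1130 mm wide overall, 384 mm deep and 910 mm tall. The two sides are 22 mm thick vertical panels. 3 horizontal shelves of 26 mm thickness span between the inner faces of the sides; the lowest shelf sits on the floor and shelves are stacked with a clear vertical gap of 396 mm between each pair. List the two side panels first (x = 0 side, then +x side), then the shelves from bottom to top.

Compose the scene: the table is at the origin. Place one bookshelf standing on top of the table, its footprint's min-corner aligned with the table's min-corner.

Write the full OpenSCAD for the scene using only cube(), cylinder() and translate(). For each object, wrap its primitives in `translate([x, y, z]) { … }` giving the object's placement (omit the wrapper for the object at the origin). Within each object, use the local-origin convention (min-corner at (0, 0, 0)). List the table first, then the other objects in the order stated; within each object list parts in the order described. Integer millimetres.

translate([0, 0, 728]) cube([1486, 668, 25]);
translate([39, 39, 0]) cube([56, 56, 728]);
translate([1391, 39, 0]) cube([56, 56, 728]);
translate([39, 573, 0]) cube([56, 56, 728]);
translate([1391, 573, 0]) cube([56, 56, 728]);
translate([0, 0, 753]) {
  cube([22, 384, 910]);
  translate([1108, 0, 0]) cube([22, 384, 910]);
  translate([22, 0, 0]) cube([1086, 384, 26]);
  translate([22, 0, 422]) cube([1086, 384, 26]);
  translate([22, 0, 844]) cube([1086, 384, 26]);
}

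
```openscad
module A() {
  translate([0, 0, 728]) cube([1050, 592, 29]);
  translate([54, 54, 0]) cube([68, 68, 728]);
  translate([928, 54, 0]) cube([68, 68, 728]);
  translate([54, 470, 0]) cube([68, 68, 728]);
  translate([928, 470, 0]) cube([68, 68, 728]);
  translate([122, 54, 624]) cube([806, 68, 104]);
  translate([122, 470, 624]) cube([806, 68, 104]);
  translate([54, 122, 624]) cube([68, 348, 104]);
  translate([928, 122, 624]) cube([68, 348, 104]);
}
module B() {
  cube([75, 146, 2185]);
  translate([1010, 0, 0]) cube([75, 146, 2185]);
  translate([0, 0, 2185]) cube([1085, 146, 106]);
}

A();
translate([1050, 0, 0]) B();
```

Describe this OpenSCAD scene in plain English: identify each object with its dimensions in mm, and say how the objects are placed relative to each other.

A is a table: top 1050 mm (x) × 592 mm (y), 29 mm thick, upper face at z = 757 mm, on four 68×68 mm square legs, each inset 54 mm from the nearest pair of top edges, running from z = 0 to the bottom of the top. Four apron rails, 68 mm thick and 104 mm tall, run between adjacent legs with their top edges flush with the underside of the top and their outer faces flush with the legs' outer faces.

B is a rectangular door frame: two vertical jambs of 75×146 mm section, 2185 mm tall, with a clear opening 935 mm wide between their inner faces. A header 106 mm tall and 146 mm deep lies on top of the jambs and spans the full outside width.

The door frame is against the table's +x side, with their −y faces flush.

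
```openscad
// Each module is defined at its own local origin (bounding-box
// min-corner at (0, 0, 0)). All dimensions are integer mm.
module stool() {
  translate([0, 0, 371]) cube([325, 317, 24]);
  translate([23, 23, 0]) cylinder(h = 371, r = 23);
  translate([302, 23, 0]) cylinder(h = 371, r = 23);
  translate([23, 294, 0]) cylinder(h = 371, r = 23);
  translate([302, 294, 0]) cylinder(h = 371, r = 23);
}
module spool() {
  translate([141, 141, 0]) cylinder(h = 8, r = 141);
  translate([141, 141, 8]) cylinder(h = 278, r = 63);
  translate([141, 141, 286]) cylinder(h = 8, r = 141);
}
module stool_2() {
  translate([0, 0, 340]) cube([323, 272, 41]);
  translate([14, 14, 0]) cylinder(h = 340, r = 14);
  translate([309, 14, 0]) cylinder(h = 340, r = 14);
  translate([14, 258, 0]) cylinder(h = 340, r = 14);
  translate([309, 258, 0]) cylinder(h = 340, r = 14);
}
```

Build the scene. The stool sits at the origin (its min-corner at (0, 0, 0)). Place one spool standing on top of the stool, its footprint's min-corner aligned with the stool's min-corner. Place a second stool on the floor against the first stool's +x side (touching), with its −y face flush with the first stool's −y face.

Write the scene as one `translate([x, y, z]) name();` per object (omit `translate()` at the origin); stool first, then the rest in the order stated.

stool();
translate([0, 0, 395]) spool();
translate([325, 0, 0]) stool_2();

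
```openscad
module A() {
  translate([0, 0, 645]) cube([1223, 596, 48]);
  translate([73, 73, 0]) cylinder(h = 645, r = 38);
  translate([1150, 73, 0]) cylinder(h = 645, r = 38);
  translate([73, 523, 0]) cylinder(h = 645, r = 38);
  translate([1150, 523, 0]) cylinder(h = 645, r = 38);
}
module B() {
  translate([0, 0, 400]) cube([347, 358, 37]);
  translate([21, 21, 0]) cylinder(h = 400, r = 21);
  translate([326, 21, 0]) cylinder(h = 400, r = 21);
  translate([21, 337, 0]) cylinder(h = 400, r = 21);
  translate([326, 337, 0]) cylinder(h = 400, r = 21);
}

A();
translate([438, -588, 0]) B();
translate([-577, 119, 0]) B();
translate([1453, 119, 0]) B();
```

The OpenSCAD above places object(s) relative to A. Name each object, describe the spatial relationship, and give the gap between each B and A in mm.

A is a table. B is a stool. Three stools sit around the table at the −y, −x, +x sides. The gap between each stool and the table is 230 mm.

Each stool's nearest face is 230 mm from the table's bounding box.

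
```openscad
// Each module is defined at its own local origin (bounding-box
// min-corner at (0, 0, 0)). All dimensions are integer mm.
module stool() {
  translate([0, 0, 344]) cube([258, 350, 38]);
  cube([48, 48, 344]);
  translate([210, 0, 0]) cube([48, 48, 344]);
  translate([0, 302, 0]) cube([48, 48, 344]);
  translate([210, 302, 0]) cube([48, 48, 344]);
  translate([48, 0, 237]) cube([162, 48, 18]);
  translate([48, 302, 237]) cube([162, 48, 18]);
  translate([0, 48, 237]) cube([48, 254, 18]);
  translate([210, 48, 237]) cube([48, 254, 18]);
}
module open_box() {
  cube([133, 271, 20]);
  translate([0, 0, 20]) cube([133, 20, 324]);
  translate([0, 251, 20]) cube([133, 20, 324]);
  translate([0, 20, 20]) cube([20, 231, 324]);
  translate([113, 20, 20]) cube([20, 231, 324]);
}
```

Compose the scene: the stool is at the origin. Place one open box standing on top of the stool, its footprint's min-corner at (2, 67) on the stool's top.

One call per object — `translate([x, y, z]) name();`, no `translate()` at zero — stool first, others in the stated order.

stool();
translate([2, 67, 382]) open_box();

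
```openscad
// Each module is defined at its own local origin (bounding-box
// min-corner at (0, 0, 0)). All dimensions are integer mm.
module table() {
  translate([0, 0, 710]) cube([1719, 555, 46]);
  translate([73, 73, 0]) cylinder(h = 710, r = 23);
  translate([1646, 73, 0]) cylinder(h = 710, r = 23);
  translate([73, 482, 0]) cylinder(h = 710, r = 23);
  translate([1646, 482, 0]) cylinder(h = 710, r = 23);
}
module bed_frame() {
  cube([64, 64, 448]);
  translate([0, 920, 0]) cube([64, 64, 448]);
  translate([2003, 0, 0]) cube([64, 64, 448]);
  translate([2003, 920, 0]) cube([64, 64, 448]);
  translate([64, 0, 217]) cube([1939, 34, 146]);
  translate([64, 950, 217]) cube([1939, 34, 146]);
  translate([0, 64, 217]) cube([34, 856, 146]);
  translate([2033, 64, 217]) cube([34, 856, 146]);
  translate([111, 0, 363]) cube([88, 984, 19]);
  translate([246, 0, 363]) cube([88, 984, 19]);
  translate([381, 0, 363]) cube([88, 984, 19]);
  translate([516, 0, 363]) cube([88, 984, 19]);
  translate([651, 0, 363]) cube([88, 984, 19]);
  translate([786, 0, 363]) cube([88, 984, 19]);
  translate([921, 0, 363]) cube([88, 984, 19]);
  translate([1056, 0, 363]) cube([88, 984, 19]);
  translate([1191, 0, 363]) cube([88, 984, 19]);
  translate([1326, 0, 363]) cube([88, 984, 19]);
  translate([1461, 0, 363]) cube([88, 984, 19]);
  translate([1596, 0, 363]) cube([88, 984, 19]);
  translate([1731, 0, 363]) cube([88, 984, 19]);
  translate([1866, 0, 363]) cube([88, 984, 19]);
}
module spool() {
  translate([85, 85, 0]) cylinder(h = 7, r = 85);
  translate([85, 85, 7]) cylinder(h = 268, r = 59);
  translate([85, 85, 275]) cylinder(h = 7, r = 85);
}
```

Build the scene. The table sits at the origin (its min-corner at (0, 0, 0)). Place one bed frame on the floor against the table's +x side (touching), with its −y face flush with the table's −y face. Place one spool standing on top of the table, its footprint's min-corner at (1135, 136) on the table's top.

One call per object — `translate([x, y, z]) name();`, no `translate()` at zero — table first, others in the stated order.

table();
translate([1719, 0, 0]) bed_frame();
translate([1135, 136, 756]) spool();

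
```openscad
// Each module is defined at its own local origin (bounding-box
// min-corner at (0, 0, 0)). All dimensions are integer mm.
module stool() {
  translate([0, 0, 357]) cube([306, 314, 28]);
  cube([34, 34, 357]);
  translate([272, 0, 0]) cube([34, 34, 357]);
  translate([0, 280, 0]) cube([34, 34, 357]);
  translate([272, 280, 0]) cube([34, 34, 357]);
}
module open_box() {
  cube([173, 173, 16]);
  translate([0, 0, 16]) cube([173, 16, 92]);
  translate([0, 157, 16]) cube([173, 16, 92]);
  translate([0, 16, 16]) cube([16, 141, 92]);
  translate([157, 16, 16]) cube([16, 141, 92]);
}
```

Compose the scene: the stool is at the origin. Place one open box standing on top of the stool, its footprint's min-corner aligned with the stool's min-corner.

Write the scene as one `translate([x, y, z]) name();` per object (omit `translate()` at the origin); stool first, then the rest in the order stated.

stool();
translate([0, 0, 385]) open_box();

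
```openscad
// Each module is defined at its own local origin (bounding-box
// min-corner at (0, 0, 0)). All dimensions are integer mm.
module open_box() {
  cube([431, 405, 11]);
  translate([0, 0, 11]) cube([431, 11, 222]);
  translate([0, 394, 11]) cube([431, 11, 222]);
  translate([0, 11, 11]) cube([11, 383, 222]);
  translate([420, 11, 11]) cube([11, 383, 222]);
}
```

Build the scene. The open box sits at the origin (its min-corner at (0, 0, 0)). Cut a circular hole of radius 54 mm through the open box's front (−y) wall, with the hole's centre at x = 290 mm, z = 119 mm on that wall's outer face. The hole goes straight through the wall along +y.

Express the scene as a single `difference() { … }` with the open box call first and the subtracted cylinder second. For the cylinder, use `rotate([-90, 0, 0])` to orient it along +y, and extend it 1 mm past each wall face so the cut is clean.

difference() {
  open_box();
  translate([290, -1, 119]) rotate([-90, 0, 0]) cylinder(h = 13, r = 54);
}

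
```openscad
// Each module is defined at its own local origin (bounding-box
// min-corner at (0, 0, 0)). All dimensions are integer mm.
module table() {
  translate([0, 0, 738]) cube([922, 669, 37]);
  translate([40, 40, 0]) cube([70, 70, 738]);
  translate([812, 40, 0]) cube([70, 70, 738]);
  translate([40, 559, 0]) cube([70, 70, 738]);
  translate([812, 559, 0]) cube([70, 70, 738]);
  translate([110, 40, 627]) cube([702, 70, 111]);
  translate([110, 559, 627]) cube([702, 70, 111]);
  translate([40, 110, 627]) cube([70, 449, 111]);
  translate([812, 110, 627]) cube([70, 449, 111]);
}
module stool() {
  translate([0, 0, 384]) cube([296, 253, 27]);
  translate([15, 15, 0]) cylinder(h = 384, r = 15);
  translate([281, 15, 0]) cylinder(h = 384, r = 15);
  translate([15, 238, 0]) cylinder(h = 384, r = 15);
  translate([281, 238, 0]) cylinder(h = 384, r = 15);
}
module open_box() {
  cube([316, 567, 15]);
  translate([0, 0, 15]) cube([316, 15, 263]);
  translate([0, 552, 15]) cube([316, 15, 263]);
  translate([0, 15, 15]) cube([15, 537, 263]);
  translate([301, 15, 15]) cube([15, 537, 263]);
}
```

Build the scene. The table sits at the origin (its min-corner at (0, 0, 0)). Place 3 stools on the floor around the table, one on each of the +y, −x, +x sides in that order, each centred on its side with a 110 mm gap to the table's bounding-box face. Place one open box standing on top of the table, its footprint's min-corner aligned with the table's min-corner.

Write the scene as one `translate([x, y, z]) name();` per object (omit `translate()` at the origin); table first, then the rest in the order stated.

table();
translate([313, 779, 0]) stool();
translate([-406, 208, 0]) stool();
translate([1032, 208, 0]) stool();
translate([0, 0, 775]) open_box();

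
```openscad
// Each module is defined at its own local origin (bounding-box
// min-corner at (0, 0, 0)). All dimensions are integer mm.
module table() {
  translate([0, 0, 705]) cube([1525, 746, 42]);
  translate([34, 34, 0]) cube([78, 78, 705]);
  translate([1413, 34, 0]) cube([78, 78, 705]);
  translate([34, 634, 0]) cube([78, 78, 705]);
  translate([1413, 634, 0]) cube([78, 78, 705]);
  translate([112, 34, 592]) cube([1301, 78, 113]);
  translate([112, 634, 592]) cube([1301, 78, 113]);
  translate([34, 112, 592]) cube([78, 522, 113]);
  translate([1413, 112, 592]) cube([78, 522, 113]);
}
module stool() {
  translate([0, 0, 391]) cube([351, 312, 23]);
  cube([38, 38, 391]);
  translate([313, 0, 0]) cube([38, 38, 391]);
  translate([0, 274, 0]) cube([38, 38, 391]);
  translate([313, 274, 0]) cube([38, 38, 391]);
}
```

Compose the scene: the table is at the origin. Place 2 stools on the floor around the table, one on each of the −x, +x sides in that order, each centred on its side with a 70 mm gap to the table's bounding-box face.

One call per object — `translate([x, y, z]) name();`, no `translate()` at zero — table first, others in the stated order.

table();
translate([-421, 217, 0]) stool();
translate([1595, 217, 0]) stool();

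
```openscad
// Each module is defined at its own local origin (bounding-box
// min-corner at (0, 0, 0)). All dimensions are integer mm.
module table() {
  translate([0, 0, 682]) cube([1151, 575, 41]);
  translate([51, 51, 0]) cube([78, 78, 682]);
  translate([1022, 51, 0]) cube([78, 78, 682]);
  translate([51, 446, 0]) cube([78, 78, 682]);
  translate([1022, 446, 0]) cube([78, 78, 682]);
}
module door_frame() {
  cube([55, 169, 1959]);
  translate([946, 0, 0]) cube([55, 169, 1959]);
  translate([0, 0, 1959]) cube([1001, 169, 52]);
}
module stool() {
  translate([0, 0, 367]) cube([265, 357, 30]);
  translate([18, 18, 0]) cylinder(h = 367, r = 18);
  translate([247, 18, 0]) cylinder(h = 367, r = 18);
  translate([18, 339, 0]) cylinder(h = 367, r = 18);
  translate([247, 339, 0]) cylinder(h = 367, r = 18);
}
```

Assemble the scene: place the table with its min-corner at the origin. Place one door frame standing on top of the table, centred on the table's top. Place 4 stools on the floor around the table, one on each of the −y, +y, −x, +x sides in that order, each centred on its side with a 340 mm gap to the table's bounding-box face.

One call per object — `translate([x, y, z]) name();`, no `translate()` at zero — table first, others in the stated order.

table();
translate([75, 203, 723]) door_frame();
translate([443, -697, 0]) stool();
translate([443, 915, 0]) stool();
translate([-605, 109, 0]) stool();
translate([1491, 109, 0]) stool();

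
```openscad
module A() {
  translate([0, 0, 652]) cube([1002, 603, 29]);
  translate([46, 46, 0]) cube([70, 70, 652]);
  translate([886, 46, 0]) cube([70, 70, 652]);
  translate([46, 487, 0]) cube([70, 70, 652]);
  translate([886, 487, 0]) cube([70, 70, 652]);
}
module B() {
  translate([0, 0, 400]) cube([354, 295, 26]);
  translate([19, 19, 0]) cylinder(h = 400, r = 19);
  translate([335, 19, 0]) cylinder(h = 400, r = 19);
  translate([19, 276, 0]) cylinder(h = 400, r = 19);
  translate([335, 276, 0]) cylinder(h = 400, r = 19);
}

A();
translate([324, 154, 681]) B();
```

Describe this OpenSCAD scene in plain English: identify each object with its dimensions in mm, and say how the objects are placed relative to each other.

A is a table: top 1002 mm (x) × 603 mm (y), 29 mm thick, upper face at z = 681 mm, on four 70×70 mm square legs, each inset 46 mm from the nearest pair of top edges, running from z = 0 to the bottom of the top.

B is a four-legged stool. The seat is 354×295 mm, 26 mm thick, top at z = 426 mm. It stands on four round legs, each 38 mm in diameter, from z = 0 to the seat underside, each leg's axis is inset half a diameter from the nearest pair of seat edges (so the leg's bounding box is flush with the corner).

The stool is on top of the table, centred.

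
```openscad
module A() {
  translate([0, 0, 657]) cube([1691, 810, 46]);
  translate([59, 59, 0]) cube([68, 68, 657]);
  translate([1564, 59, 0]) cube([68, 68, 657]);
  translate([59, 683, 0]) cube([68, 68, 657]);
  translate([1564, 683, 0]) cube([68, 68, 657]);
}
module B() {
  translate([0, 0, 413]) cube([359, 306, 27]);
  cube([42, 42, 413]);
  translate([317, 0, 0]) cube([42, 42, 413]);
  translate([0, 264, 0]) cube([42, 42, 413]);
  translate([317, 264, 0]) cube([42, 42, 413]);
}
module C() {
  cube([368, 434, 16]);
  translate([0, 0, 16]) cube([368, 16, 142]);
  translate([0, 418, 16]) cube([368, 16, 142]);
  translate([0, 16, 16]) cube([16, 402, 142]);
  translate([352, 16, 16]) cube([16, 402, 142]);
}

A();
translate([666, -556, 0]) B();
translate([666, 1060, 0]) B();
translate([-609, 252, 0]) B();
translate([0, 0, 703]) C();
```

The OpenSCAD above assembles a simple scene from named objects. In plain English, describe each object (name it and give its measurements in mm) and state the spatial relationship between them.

A is a table with a 1691×810 mm rectangular top, 46 mm thick, top surface at z = 703 mm, supported by four 68×68 mm square legs, each inset 59 mm from the nearest pair of top edges, running from the floor.

B is a simple wooden stool: a rectangular seat 359 mm (x) by 306 mm (y), 27 mm thick, top face at z = 440 mm, on four square legs, each 42×42 mm in cross-section. The legs rest on z = 0, each flush with a corner of the seat.

C is an open-topped rectangular box: outside dimensions 368×434×158 mm, with a uniform wall and base thickness of 16 mm. The base is a full 368×434 slab on the floor; four walls sit on top of the base. The front and back walls (the −y and +y sides) span the full width; the two side walls fit between them.

Three stools sit around the table at the −y, +y, −x sides. The open box is on top of the table.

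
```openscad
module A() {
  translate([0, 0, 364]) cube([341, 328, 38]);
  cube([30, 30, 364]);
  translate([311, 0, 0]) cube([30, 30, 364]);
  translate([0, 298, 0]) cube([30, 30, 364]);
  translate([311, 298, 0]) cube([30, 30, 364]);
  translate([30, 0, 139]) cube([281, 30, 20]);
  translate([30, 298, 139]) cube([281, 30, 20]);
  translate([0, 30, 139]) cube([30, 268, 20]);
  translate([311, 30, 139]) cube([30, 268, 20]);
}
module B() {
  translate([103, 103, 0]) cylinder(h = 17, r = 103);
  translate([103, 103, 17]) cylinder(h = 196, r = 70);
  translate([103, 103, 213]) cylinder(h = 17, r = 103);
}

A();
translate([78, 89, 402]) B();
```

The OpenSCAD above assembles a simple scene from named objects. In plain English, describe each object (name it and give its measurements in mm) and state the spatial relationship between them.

A is a simple wooden stool: a rectangular seat 341 mm (x) by 328 mm (y), 38 mm thick, top face at z = 402 mm, on four square legs, each 30×30 mm in cross-section. The legs rest on z = 0, each flush with a corner of the seat. Four stretchers, 30 mm wide and 20 mm tall, connect adjacent legs with their undersides at z = 139 mm, each running between the inner faces of the legs it joins and aligned with the legs' outer faces on the other axis.

B is a spool: two coaxial disc flanges of radius 103 mm and thickness 17 mm, joined by a core cylinder of radius 70 mm and height 196 mm. The lower flange rests on z = 0 and the three cylinders share a vertical axis.

The spool is on top of the stool.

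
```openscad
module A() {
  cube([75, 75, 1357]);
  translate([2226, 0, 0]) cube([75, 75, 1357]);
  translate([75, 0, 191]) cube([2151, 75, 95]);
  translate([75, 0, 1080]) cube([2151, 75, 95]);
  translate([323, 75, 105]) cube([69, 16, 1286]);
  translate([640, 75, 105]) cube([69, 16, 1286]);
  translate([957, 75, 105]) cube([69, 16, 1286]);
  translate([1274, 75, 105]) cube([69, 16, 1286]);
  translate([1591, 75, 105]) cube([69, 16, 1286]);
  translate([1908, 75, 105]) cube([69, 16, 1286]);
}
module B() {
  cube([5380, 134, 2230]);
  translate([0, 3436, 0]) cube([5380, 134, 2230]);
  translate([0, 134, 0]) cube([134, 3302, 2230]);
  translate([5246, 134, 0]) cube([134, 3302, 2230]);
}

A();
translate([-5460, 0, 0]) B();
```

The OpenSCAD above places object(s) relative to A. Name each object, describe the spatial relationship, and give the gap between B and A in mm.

A is a fence section. B is a house frame. The house frame is on the floor beside the fence section on its −x side. The gap between the house frame and the fence section is 80 mm.

The house frame's nearest face is 80 mm from the fence section's −x face.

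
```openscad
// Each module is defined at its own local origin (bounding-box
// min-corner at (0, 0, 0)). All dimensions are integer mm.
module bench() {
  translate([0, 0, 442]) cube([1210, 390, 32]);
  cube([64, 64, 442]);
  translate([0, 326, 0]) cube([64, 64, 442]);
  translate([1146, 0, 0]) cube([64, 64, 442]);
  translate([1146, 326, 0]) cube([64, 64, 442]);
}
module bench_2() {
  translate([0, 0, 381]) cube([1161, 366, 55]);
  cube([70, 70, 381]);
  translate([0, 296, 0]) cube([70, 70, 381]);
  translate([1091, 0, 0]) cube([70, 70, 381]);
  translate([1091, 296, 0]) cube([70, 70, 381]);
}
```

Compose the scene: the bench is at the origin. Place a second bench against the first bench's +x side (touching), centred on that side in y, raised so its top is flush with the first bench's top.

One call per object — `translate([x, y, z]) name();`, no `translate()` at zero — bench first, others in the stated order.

bench();
translate([1210, 12, 38]) bench_2();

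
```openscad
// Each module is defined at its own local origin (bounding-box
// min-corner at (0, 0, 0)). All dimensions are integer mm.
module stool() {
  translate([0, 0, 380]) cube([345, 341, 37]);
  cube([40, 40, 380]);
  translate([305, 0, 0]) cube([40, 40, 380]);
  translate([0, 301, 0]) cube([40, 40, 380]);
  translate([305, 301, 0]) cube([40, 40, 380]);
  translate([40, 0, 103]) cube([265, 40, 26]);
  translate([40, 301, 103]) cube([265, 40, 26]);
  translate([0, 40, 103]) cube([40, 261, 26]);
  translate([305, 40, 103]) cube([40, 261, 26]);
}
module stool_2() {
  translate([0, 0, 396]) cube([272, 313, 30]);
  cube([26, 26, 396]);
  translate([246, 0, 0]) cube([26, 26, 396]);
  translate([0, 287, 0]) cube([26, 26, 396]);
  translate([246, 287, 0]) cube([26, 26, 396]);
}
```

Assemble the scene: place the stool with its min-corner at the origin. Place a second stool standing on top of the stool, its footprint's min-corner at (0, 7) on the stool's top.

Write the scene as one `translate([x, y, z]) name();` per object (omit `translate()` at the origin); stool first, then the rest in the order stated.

stool();
translate([0, 7, 417]) stool_2();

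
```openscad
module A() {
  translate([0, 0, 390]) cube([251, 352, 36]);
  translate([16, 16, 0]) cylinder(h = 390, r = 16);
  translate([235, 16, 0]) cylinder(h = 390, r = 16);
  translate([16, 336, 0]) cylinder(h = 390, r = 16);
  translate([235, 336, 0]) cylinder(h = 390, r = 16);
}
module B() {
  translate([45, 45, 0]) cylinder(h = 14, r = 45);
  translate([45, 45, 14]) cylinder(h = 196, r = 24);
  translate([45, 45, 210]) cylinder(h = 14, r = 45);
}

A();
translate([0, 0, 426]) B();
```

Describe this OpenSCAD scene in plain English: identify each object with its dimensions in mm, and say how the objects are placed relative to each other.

A is a four-legged stool. The seat is 251×352 mm, 36 mm thick, top at z = 426 mm. It stands on four round legs, each 32 mm in diameter, from z = 0 to the seat underside, each leg's axis is inset half a diameter from the nearest pair of seat edges (so the leg's bounding box is flush with the corner).

B is a spool: two coaxial disc flanges of radius 45 mm and thickness 14 mm, joined by a core cylinder of radius 24 mm and height 196 mm. The lower flange rests on z = 0 and the three cylinders share a vertical axis.

The spool is on top of the stool.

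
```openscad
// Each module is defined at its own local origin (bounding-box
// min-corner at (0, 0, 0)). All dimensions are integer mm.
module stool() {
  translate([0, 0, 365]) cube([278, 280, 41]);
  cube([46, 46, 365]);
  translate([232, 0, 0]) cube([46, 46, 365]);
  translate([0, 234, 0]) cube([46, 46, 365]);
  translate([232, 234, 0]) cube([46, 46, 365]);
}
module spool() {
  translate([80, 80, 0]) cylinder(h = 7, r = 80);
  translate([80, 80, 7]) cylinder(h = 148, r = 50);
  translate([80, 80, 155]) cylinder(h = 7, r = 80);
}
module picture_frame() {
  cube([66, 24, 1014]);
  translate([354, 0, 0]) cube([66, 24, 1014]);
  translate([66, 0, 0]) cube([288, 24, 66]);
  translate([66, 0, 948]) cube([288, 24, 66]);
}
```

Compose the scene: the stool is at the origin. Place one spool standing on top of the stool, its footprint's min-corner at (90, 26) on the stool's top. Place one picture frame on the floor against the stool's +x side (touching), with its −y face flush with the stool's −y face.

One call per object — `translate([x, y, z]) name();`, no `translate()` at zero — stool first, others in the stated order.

stool();
translate([90, 26, 406]) spool();
translate([278, 0, 0]) picture_frame();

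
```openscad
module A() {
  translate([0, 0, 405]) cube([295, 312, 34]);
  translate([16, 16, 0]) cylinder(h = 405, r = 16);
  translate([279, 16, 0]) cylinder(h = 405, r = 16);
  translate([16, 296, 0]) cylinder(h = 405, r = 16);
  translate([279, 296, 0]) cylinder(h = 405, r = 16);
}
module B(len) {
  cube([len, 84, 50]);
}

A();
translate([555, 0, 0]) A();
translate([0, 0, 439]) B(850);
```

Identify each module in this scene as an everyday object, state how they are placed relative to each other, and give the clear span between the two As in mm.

Second stool starts at x = 555; first ends at x = 295; clear span = 555 − 295 = 260 mm.

A is a stool. B is a beam. A beam spans the tops of two stools. The clear span between the two stools is 260 mm.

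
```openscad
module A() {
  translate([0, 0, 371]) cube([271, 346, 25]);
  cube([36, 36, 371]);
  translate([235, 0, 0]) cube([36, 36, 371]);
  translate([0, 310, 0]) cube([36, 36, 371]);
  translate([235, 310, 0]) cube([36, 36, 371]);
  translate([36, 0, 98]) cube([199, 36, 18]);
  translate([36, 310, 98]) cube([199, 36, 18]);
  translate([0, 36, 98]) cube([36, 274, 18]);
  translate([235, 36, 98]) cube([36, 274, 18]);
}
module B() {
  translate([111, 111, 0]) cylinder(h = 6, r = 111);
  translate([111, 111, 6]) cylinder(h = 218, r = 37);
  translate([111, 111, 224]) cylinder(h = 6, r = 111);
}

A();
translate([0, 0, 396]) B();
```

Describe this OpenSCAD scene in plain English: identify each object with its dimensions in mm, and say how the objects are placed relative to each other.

A is a four-legged stool. The seat is a 271×346×25 mm slab whose top surface is at z = 396 mm; four square legs, each 36×36 mm in cross-section, run from the floor (z = 0) to the underside of the seat, each flush with a corner of the seat. Four stretchers, 36 mm wide and 18 mm tall, connect adjacent legs with their undersides at z = 98 mm, each running between the inner faces of the legs it joins and aligned with the legs' outer faces on the other axis.

B is a spool: two coaxial disc flanges of radius 111 mm and thickness 6 mm, joined by a core cylinder of radius 37 mm and height 218 mm. The lower flange rests on z = 0 and the three cylinders share a vertical axis.

The spool is on top of the stool.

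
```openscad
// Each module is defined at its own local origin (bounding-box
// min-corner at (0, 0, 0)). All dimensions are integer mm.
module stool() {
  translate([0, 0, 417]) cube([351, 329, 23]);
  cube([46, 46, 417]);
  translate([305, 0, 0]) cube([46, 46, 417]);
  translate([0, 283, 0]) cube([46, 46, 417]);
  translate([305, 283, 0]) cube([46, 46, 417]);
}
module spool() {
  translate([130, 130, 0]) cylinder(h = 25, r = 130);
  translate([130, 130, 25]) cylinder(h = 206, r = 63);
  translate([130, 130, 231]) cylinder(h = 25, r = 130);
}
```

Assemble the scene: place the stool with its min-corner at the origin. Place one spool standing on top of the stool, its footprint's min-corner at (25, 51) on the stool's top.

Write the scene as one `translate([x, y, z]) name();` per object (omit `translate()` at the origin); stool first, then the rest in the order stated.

stool();
translate([25, 51, 440]) spool();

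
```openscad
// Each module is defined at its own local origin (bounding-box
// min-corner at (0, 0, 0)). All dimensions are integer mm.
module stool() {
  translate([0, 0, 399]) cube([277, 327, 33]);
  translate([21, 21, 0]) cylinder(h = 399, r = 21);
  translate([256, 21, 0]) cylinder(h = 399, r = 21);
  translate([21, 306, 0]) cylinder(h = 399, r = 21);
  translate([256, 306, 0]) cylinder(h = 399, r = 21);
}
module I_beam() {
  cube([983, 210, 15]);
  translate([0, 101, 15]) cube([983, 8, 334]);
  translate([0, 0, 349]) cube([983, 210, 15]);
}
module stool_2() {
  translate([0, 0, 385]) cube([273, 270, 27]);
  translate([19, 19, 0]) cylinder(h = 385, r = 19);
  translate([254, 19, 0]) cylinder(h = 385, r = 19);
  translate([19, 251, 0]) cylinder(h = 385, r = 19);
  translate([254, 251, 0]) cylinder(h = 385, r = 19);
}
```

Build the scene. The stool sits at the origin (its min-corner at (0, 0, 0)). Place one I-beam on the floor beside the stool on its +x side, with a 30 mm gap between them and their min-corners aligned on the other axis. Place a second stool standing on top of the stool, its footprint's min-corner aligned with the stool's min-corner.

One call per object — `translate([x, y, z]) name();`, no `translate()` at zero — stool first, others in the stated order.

stool();
translate([307, 0, 0]) I_beam();
translate([0, 0, 432]) stool_2();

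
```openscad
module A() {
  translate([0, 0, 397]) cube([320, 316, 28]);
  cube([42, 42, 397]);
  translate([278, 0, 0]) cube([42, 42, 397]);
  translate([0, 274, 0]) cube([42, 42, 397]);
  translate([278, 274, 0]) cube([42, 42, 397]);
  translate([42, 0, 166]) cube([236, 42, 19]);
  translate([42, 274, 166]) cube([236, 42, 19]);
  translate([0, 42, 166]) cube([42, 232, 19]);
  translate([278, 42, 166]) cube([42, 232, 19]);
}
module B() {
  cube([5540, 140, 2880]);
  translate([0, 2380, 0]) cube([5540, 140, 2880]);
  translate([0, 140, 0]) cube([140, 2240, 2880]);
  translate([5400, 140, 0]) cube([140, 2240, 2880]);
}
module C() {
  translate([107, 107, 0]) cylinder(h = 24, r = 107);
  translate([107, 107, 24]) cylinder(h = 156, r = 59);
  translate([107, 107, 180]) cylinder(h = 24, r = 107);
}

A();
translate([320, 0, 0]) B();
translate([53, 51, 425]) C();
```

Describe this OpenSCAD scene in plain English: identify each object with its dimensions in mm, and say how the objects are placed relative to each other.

A is a four-legged stool. The seat is 320×316 mm, 28 mm thick, top at z = 425 mm. It stands on four square legs, each 42×42 mm in cross-section, from z = 0 to the seat underside, each flush with a corner of the seat. Four stretchers, 42 mm wide and 19 mm tall, connect adjacent legs with their undersides at z = 166 mm, each running between the inner faces of the legs it joins and aligned with the legs' outer faces on the other axis.

B is the wall frame of a small rectangular building: four walls, each 2880 mm tall and 140 mm thick, enclosing a footprint 5540 mm (x) by 2520 mm (y) outside-to-outside, with no floor or roof. The front and back walls (the −y and +y sides) span the full width; the two side walls fit between them.

C is a spool: two coaxial disc flanges of radius 107 mm and thickness 24 mm, joined by a core cylinder of radius 59 mm and height 156 mm. The lower flange rests on z = 0 and the three cylinders share a vertical axis.

The house frame is against the stool's +x side, with their −y faces flush. The spool is on top of the stool, centred.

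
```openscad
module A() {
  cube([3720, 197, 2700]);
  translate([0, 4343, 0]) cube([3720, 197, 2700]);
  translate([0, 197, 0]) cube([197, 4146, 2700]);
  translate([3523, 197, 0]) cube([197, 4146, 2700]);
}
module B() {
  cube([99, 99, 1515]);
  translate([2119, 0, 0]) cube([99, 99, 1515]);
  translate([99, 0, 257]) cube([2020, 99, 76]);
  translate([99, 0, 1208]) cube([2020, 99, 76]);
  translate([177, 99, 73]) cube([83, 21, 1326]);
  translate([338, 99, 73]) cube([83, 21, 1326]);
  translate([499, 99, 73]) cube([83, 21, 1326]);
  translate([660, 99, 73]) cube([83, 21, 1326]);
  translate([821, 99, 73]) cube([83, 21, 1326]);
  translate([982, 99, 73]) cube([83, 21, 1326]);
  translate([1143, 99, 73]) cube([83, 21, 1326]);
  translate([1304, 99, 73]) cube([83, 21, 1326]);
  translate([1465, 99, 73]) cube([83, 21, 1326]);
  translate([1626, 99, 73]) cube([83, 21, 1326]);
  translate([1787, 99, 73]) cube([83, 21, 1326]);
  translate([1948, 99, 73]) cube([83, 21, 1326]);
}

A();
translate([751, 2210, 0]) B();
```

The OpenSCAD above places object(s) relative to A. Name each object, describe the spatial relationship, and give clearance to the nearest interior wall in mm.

A is a house frame. B is a fence section. The fence section sits inside the house frame, centred. The clearance to the nearest interior wall is 554 mm.

Clearances: x = 554, y = 2013; minimum 554 mm.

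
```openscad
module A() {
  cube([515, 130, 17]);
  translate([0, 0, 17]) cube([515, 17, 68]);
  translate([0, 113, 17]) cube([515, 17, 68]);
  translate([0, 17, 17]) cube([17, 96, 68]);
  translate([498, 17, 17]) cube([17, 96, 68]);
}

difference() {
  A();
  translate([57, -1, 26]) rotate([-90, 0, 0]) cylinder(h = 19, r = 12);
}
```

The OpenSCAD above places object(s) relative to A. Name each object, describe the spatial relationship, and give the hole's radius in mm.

The subtracted cylinder has r = 12 mm.

A is an open box. The open box has a circular hole through its front wall. The hole's radius is 12 mm.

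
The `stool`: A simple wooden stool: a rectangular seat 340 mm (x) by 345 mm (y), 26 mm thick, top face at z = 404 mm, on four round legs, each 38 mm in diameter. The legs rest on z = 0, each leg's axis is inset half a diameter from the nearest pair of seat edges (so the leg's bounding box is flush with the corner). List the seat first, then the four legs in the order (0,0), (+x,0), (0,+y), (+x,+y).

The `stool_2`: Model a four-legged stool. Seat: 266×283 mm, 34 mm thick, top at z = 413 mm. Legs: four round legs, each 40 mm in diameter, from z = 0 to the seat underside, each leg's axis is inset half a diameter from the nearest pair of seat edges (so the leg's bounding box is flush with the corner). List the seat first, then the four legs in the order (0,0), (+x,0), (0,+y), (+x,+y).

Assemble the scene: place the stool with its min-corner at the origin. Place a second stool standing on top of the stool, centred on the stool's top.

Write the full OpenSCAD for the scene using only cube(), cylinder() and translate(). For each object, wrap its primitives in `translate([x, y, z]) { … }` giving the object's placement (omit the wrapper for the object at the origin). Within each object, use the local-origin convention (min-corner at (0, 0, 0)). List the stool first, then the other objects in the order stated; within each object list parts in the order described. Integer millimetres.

translate([0, 0, 378]) cube([340, 345, 26]);
translate([19, 19, 0]) cylinder(h = 378, r = 19);
translate([321, 19, 0]) cylinder(h = 378, r = 19);
translate([19, 326, 0]) cylinder(h = 378, r = 19);
translate([321, 326, 0]) cylinder(h = 378, r = 19);
translate([37, 31, 404]) {
  translate([0, 0, 379]) cube([266, 283, 34]);
  translate([20, 20, 0]) cylinder(h = 379, r = 20);
  translate([246, 20, 0]) cylinder(h = 379, r = 20);
  translate([20, 263, 0]) cylinder(h = 379, r = 20);
  translate([246, 263, 0]) cylinder(h = 379, r = 20);
}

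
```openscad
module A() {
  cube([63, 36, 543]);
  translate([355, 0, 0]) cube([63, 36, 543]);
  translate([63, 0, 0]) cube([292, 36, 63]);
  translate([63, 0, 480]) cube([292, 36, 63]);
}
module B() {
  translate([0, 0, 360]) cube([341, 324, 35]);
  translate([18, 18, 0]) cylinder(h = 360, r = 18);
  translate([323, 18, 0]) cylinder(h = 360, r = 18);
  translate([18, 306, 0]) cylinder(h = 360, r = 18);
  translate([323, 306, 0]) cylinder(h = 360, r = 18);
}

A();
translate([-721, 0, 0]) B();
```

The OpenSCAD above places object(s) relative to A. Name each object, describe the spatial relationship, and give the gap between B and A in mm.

The stool's nearest face is 380 mm from the picture frame's −x face.

A is a picture frame. B is a stool. The stool is on the floor beside the picture frame on its −x side. The gap between the stool and the picture frame is 380 mm.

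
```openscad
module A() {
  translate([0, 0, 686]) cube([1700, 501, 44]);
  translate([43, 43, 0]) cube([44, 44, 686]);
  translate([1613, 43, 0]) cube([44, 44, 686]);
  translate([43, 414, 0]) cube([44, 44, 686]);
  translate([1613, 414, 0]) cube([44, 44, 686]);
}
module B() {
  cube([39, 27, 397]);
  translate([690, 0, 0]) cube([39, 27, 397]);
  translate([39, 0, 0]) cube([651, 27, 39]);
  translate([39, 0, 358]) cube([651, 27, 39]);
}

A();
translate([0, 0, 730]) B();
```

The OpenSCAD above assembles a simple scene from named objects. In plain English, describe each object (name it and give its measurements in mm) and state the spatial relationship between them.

A is a table with a 1700×501 mm rectangular top, 44 mm thick, top surface at z = 730 mm, supported by four 44×44 mm square legs, each inset 43 mm from the nearest pair of top edges, running from the floor.

B is a rectangular picture frame lying in the x–z plane (depth along y). The opening is 651 mm wide (x) by 319 mm tall (z), surrounded by a border 39 mm wide on all four sides. The frame is 27 mm deep and is made of two full-height vertical stiles with two horizontal rails fitted between them.

The picture frame is on top of the table.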